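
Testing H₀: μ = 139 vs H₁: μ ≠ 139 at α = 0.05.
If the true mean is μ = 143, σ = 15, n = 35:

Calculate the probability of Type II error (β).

SE = σ/√n = 15/√35 = 2.5355
Critical values: μ₀ ± z_0.025×SE = 139 ± 1.960×2.5355
Acceptance region: (134.0304, 143.9696)
Under H₁ (μ = 143): z_high = (143.9696 - 143)/2.5355 = 0.3824, z_low = (134.0304 - 143)/2.5355 = -3.5376
β = P(not reject | H₁) = Φ(0.3824) - Φ(-3.5376) ≈ 0.6487

Answer: β ≈ 0.6487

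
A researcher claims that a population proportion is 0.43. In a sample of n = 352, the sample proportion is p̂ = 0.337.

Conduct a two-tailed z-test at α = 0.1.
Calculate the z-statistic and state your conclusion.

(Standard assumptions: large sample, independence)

H₀: p = 0.43, H₁: p ≠ 0.43
Standard error: SE = √(p₀(1-p₀)/n) = √(0.43×0.57/352) = 0.026388
z-statistic: z = (p̂ - p₀)/SE = (0.337 - 0.43)/0.026388 = -3.5243
Critical value: z_0.05 = ±1.645
p-value = 0.0004
Decision: reject H₀ at α = 0.1

Answer: z = -3.5243, reject H₀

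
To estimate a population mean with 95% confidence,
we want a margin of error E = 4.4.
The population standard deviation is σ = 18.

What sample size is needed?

z_0.025 = 1.960
n = (z×σ/E)² = (1.960×18/4.4)²
n = 64.2912
Round up: n = 65

Answer: n = 65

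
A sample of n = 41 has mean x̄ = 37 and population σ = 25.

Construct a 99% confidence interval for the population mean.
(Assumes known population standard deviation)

Confidence level: 99%, α = 0.01
z_0.005 = 2.576
SE = σ/√n = 25/√41 = 3.9043
Margin of error = 2.576 × 3.9043 = 10.0575
CI: x̄ ± margin = 37 ± 10.0575
CI: (26.9425, 47.0575)

Answer: (26.9425, 47.0575)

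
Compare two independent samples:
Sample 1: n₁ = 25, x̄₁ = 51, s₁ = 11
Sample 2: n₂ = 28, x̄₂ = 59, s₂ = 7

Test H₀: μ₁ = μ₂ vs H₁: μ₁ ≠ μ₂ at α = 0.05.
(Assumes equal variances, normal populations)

Answer: t = -3.1935, reject H₀

Derivation:
Pooled variance: s²_p = [24×11² + 27×7²]/(51) = 82.8824
s_p = 9.1040
SE = s_p×√(1/n₁ + 1/n₂) = 9.1040×√(1/25 + 1/28) = 2.5051
t = (x̄₁ - x̄₂)/SE = (51 - 59)/2.5051 = -3.1935
df = 51, t-critical = ±2.008
Decision: reject H₀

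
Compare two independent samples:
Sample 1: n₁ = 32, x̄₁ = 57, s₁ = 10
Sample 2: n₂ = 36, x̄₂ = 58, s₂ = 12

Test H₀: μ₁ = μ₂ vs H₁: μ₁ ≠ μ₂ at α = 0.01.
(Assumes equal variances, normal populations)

Pooled variance: s²_p = [31×10² + 35×12²]/(66) = 123.3333
s_p = 11.1056
SE = s_p×√(1/n₁ + 1/n₂) = 11.1056×√(1/32 + 1/36) = 2.6982
t = (x̄₁ - x̄₂)/SE = (57 - 58)/2.6982 = -0.3706
df = 66, t-critical = ±2.652
Decision: fail to reject H₀

Answer: t = -0.3706, fail to reject H₀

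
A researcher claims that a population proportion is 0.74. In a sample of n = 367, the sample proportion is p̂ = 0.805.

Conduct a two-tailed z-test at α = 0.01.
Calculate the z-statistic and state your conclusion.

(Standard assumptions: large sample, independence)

H₀: p = 0.74, H₁: p ≠ 0.74
Standard error: SE = √(p₀(1-p₀)/n) = √(0.74×0.26/367) = 0.022897
z-statistic: z = (p̂ - p₀)/SE = (0.805 - 0.74)/0.022897 = 2.8388
Critical value: z_0.005 = ±2.576
p-value = 0.0045
Decision: reject H₀ at α = 0.01

Answer: z = 2.8388, reject H₀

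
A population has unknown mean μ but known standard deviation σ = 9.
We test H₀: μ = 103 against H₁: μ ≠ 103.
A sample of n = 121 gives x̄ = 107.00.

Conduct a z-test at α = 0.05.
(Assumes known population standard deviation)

Answer: z = 4.8888, reject H₀

Derivation:
Standard error: SE = σ/√n = 9/√121 = 0.8182
z-statistic: z = (x̄ - μ₀)/SE = (107.00 - 103)/0.8182 = 4.8888
Critical value: ±1.960
p-value < 0.0001
Decision: reject H₀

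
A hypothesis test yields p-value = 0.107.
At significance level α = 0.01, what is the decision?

Compare p-value to α:
0.107 ≥ 0.01
Decision: fail to reject H₀

Answer: fail to reject H₀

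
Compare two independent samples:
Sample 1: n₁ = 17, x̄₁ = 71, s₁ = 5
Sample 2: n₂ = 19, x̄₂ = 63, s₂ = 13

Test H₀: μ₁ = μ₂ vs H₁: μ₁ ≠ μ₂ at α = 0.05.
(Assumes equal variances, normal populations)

Pooled variance: s²_p = [16×5² + 18×13²]/(34) = 101.2353
s_p = 10.0616
SE = s_p×√(1/n₁ + 1/n₂) = 10.0616×√(1/17 + 1/19) = 3.3591
t = (x̄₁ - x̄₂)/SE = (71 - 63)/3.3591 = 2.3816
df = 34, t-critical = ±2.032
Decision: reject H₀

Answer: t = 2.3816, reject H₀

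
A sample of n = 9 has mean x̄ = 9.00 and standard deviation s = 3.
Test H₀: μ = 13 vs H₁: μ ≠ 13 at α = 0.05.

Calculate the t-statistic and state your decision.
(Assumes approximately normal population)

Answer: t = -4.0000, reject H₀

Derivation:
df = n - 1 = 8
SE = s/√n = 3/√9 = 1.0000
t = (x̄ - μ₀)/SE = (9.00 - 13)/1.0000 = -4.0000
Critical value: t_{0.025,8} = ±2.306
p-value ≈ 0.0039
Decision: reject H₀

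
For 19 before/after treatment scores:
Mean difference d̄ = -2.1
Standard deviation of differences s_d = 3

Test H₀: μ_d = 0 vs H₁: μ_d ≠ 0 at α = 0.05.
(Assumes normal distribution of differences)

Answer: t = -3.0514, reject H₀

Derivation:
df = n - 1 = 18
SE = s_d/√n = 3/√19 = 0.6882
t = d̄/SE = -2.1/0.6882 = -3.0514
Critical value: t_{0.025,18} = ±2.101
p-value ≈ 0.0069
Decision: reject H₀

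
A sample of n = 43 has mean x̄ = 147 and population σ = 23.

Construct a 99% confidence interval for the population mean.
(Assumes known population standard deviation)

Confidence level: 99%, α = 0.01
z_0.005 = 2.576
SE = σ/√n = 23/√43 = 3.5075
Margin of error = 2.576 × 3.5075 = 9.0353
CI: x̄ ± margin = 147 ± 9.0353
CI: (137.9647, 156.0353)

Answer: (137.9647, 156.0353)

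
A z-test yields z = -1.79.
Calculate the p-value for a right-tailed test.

For z = -1.79:
p = P(Z > -1.79) = 1 - Φ(-1.79) = 0.9633

Answer: p-value ≈ 0.9633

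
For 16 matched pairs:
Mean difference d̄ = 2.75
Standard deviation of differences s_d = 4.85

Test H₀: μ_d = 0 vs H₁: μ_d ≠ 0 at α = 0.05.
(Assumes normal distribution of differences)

Answer: t = 2.2680, reject H₀

Derivation:
df = n - 1 = 15
SE = s_d/√n = 4.85/√16 = 1.2125
t = d̄/SE = 2.75/1.2125 = 2.2680
Critical value: t_{0.025,15} = ±2.131
p-value ≈ 0.0385
Decision: reject H₀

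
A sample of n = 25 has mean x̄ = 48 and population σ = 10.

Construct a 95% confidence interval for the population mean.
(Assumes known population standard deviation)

Answer: (44.0800, 51.9200)

Derivation:
Confidence level: 95%, α = 0.05
z_0.025 = 1.960
SE = σ/√n = 10/√25 = 2.0000
Margin of error = 1.960 × 2.0000 = 3.9200
CI: x̄ ± margin = 48 ± 3.9200
CI: (44.0800, 51.9200)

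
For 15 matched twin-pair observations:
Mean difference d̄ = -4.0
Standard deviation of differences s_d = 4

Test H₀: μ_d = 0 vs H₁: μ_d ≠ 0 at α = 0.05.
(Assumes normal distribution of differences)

Answer: t = -3.8730, reject H₀

Derivation:
df = n - 1 = 14
SE = s_d/√n = 4/√15 = 1.0328
t = d̄/SE = -4.0/1.0328 = -3.8730
Critical value: t_{0.025,14} = ±2.145
p-value ≈ 0.0017
Decision: reject H₀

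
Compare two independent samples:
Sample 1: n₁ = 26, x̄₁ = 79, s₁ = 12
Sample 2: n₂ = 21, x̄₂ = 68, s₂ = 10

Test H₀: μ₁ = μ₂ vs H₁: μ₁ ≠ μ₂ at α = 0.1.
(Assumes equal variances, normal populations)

Answer: t = 3.3608, reject H₀

Derivation:
Pooled variance: s²_p = [25×12² + 20×10²]/(45) = 124.4444
s_p = 11.1555
SE = s_p×√(1/n₁ + 1/n₂) = 11.1555×√(1/26 + 1/21) = 3.2730
t = (x̄₁ - x̄₂)/SE = (79 - 68)/3.2730 = 3.3608
df = 45, t-critical = ±1.679
Decision: reject H₀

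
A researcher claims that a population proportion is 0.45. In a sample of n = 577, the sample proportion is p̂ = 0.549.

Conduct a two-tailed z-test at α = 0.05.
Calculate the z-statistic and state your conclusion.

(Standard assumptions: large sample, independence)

Answer: z = 4.7801, reject H₀

Derivation:
H₀: p = 0.45, H₁: p ≠ 0.45
Standard error: SE = √(p₀(1-p₀)/n) = √(0.45×0.55/577) = 0.020711
z-statistic: z = (p̂ - p₀)/SE = (0.549 - 0.45)/0.020711 = 4.7801
Critical value: z_0.025 = ±1.960
p-value < 0.0001
Decision: reject H₀ at α = 0.05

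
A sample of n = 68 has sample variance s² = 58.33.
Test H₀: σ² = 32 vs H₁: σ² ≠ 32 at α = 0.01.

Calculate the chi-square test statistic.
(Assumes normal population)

Answer: χ² = 122.1284, reject H₀

Derivation:
df = n - 1 = 67
χ² = (n-1)s²/σ₀² = 67×58.33/32 = 122.1284
Critical values: χ²_{0.995,67} = 40.935, χ²_{0.005,67} = 100.554
Rejection region: χ² < 40.935 or χ² > 100.554
Decision: reject H₀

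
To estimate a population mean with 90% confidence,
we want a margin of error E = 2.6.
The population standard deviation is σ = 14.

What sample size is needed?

Answer: n = 79

Derivation:
z_0.05 = 1.645
n = (z×σ/E)² = (1.645×14/2.6)²
n = 78.4587
Round up: n = 79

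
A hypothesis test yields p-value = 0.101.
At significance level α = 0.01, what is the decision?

Compare p-value to α:
0.101 ≥ 0.01
Decision: fail to reject H₀

Answer: fail to reject H₀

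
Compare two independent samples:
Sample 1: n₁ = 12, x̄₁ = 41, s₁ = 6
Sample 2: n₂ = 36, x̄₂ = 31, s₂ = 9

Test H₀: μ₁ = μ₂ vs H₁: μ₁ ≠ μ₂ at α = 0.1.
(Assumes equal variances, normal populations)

Pooled variance: s²_p = [11×6² + 35×9²]/(46) = 70.2391
s_p = 8.3809
SE = s_p×√(1/n₁ + 1/n₂) = 8.3809×√(1/12 + 1/36) = 2.7936
t = (x̄₁ - x̄₂)/SE = (41 - 31)/2.7936 = 3.5796
df = 46, t-critical = ±1.679
Decision: reject H₀

Answer: t = 3.5796, reject H₀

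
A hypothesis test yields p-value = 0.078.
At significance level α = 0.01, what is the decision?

Answer: fail to reject H₀

Derivation:
Compare p-value to α:
0.078 ≥ 0.01
Decision: fail to reject H₀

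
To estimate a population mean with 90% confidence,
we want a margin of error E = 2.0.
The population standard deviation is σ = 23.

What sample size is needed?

Answer: n = 358

Derivation:
z_0.05 = 1.645
n = (z×σ/E)² = (1.645×23/2.0)²
n = 357.8718
Round up: n = 358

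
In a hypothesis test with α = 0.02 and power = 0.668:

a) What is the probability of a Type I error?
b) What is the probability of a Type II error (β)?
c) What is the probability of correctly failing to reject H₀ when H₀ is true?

Answer: a) 0.02, b) 0.332, c) 0.98

Derivation:
a) Type I error probability = α = 0.02
b) Power = P(reject H₀ | H₁ true) = 1 - β = 0.668, so Type II error probability = β = 1 - Power = 0.332
c) P(fail to reject H₀ | H₀ true) = 1 - α = 0.98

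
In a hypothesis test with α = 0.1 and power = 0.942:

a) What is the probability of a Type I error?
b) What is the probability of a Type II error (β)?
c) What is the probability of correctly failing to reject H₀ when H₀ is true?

Answer: a) 0.1, b) 0.058, c) 0.9

Derivation:
a) Type I error probability = α = 0.1
b) Power = P(reject H₀ | H₁ true) = 1 - β = 0.942, so Type II error probability = β = 1 - Power = 0.058
c) P(fail to reject H₀ | H₀ true) = 1 - α = 0.9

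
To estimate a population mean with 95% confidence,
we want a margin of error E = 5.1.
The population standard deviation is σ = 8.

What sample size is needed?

z_0.025 = 1.960
n = (z×σ/E)² = (1.960×8/5.1)²
n = 9.4526
Round up: n = 10

Answer: n = 10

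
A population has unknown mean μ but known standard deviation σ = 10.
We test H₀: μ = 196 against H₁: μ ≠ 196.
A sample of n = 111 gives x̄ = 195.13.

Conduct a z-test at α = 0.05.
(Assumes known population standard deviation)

Answer: z = -0.9166, fail to reject H₀

Derivation:
Standard error: SE = σ/√n = 10/√111 = 0.9492
z-statistic: z = (x̄ - μ₀)/SE = (195.13 - 196)/0.9492 = -0.9166
Critical value: ±1.960
p-value = 0.3594
Decision: fail to reject H₀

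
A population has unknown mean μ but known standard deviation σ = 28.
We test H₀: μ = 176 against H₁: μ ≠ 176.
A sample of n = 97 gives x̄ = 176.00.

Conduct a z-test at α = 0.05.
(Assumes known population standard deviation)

Standard error: SE = σ/√n = 28/√97 = 2.8430
z-statistic: z = (x̄ - μ₀)/SE = (176.00 - 176)/2.8430 = 0.0000
Critical value: ±1.960
p-value = 1.0000
Decision: fail to reject H₀

Answer: z = 0.0000, fail to reject H₀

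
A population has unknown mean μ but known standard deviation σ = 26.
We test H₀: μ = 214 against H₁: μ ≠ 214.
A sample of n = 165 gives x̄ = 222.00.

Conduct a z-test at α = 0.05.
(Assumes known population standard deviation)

Standard error: SE = σ/√n = 26/√165 = 2.0241
z-statistic: z = (x̄ - μ₀)/SE = (222.00 - 214)/2.0241 = 3.9524
Critical value: ±1.960
p-value = 0.0001
Decision: reject H₀

Answer: z = 3.9524, reject H₀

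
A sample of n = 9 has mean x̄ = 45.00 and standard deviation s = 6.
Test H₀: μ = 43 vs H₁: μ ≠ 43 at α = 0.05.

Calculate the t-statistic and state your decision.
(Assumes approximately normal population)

df = n - 1 = 8
SE = s/√n = 6/√9 = 2.0000
t = (x̄ - μ₀)/SE = (45.00 - 43)/2.0000 = 1.0000
Critical value: t_{0.025,8} = ±2.306
p-value ≈ 0.3466
Decision: fail to reject H₀

Answer: t = 1.0000, fail to reject H₀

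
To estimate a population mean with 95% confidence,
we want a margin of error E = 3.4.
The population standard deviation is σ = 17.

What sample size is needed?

z_0.025 = 1.960
n = (z×σ/E)² = (1.960×17/3.4)²
n = 96.0400
Round up: n = 97

Answer: n = 97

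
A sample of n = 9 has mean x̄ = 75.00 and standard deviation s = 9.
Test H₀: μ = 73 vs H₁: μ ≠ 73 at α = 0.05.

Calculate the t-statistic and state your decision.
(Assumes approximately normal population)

df = n - 1 = 8
SE = s/√n = 9/√9 = 3.0000
t = (x̄ - μ₀)/SE = (75.00 - 73)/3.0000 = 0.6667
Critical value: t_{0.025,8} = ±2.306
p-value ≈ 0.5237
Decision: fail to reject H₀

Answer: t = 0.6667, fail to reject H₀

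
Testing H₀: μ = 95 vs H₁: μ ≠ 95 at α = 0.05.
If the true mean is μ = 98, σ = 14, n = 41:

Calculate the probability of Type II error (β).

SE = σ/√n = 14/√41 = 2.1864
Critical values: μ₀ ± z_0.025×SE = 95 ± 1.960×2.1864
Acceptance region: (90.7147, 99.2853)
Under H₁ (μ = 98): z_high = (99.2853 - 98)/2.1864 = 0.5879, z_low = (90.7147 - 98)/2.1864 = -3.3321
β = P(not reject | H₁) = Φ(0.5879) - Φ(-3.3321) ≈ 0.7213

Answer: β ≈ 0.7213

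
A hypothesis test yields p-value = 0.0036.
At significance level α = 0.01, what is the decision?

Answer: reject H₀

Derivation:
Compare p-value to α:
0.0036 < 0.01
Decision: reject H₀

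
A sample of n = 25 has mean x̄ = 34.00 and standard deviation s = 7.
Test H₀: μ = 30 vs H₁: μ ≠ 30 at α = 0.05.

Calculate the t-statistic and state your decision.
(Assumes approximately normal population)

df = n - 1 = 24
SE = s/√n = 7/√25 = 1.4000
t = (x̄ - μ₀)/SE = (34.00 - 30)/1.4000 = 2.8571
Critical value: t_{0.025,24} = ±2.064
p-value ≈ 0.0087
Decision: reject H₀

Answer: t = 2.8571, reject H₀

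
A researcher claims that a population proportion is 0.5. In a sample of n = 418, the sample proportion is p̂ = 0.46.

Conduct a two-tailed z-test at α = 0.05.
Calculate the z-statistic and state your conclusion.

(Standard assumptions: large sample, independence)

Answer: z = -1.6356, fail to reject H₀

Derivation:
H₀: p = 0.5, H₁: p ≠ 0.5
Standard error: SE = √(p₀(1-p₀)/n) = √(0.5×0.5/418) = 0.024456
z-statistic: z = (p̂ - p₀)/SE = (0.46 - 0.5)/0.024456 = -1.6356
Critical value: z_0.025 = ±1.960
p-value = 0.1019
Decision: fail to reject H₀ at α = 0.05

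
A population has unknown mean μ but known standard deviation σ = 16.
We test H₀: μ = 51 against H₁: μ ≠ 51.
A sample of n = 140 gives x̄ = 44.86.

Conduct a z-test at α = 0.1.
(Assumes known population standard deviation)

Standard error: SE = σ/√n = 16/√140 = 1.3522
z-statistic: z = (x̄ - μ₀)/SE = (44.86 - 51)/1.3522 = -4.5407
Critical value: ±1.645
p-value < 0.0001
Decision: reject H₀

Answer: z = -4.5407, reject H₀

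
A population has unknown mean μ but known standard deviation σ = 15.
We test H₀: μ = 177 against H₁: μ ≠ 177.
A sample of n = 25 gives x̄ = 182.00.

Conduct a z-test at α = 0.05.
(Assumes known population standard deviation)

Answer: z = 1.6667, fail to reject H₀

Derivation:
Standard error: SE = σ/√n = 15/√25 = 3.0000
z-statistic: z = (x̄ - μ₀)/SE = (182.00 - 177)/3.0000 = 1.6667
Critical value: ±1.960
p-value = 0.0956
Decision: fail to reject H₀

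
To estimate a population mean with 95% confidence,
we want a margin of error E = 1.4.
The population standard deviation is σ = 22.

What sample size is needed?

Answer: n = 949

Derivation:
z_0.025 = 1.960
n = (z×σ/E)² = (1.960×22/1.4)²
n = 948.6400
Round up: n = 949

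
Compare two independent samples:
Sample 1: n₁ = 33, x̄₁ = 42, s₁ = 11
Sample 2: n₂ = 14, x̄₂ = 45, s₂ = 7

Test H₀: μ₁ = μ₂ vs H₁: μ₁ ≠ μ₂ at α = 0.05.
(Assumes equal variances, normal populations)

Answer: t = -0.9396, fail to reject H₀

Derivation:
Pooled variance: s²_p = [32×11² + 13×7²]/(45) = 100.2000
s_p = 10.0100
SE = s_p×√(1/n₁ + 1/n₂) = 10.0100×√(1/33 + 1/14) = 3.1927
t = (x̄₁ - x̄₂)/SE = (42 - 45)/3.1927 = -0.9396
df = 45, t-critical = ±2.014
Decision: fail to reject H₀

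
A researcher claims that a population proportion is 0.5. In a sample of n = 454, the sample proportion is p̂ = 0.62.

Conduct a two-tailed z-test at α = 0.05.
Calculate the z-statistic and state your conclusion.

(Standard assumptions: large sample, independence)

Answer: z = 5.1138, reject H₀

Derivation:
H₀: p = 0.5, H₁: p ≠ 0.5
Standard error: SE = √(p₀(1-p₀)/n) = √(0.5×0.5/454) = 0.023466
z-statistic: z = (p̂ - p₀)/SE = (0.62 - 0.5)/0.023466 = 5.1138
Critical value: z_0.025 = ±1.960
p-value < 0.0001
Decision: reject H₀ at α = 0.05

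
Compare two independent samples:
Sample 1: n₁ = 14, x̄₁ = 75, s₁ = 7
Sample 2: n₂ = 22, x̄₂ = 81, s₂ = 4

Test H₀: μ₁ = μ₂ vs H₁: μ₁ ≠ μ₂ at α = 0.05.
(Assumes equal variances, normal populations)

Answer: t = -3.2807, reject H₀

Derivation:
Pooled variance: s²_p = [13×7² + 21×4²]/(34) = 28.6176
s_p = 5.3495
SE = s_p×√(1/n₁ + 1/n₂) = 5.3495×√(1/14 + 1/22) = 1.8289
t = (x̄₁ - x̄₂)/SE = (75 - 81)/1.8289 = -3.2807
df = 34, t-critical = ±2.032
Decision: reject H₀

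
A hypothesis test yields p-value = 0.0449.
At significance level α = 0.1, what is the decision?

Compare p-value to α:
0.0449 < 0.1
Decision: reject H₀

Answer: reject H₀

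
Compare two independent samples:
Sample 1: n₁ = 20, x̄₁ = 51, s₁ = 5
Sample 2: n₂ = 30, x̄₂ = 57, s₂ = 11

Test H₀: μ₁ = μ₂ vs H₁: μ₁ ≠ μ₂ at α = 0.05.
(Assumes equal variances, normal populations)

Pooled variance: s²_p = [19×5² + 29×11²]/(48) = 83.0000
s_p = 9.1104
SE = s_p×√(1/n₁ + 1/n₂) = 9.1104×√(1/20 + 1/30) = 2.6299
t = (x̄₁ - x̄₂)/SE = (51 - 57)/2.6299 = -2.2815
df = 48, t-critical = ±2.011
Decision: reject H₀

Answer: t = -2.2815, reject H₀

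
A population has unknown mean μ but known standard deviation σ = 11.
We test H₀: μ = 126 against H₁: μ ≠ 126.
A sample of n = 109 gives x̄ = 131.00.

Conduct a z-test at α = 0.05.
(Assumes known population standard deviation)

Standard error: SE = σ/√n = 11/√109 = 1.0536
z-statistic: z = (x̄ - μ₀)/SE = (131.00 - 126)/1.0536 = 4.7456
Critical value: ±1.960
p-value < 0.0001
Decision: reject H₀

Answer: z = 4.7456, reject H₀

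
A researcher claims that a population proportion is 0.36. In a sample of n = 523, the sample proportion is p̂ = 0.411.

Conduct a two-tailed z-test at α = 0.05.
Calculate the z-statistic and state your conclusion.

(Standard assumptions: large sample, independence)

Answer: z = 2.4298, reject H₀

Derivation:
H₀: p = 0.36, H₁: p ≠ 0.36
Standard error: SE = √(p₀(1-p₀)/n) = √(0.36×0.64/523) = 0.020989
z-statistic: z = (p̂ - p₀)/SE = (0.411 - 0.36)/0.020989 = 2.4298
Critical value: z_0.025 = ±1.960
p-value = 0.0151
Decision: reject H₀ at α = 0.05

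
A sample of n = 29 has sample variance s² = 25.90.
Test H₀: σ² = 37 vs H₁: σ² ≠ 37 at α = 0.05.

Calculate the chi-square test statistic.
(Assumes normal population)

Answer: χ² = 19.6000, fail to reject H₀

Derivation:
df = n - 1 = 28
χ² = (n-1)s²/σ₀² = 28×25.90/37 = 19.6000
Critical values: χ²_{0.975,28} = 15.308, χ²_{0.025,28} = 44.461
Rejection region: χ² < 15.308 or χ² > 44.461
Decision: fail to reject H₀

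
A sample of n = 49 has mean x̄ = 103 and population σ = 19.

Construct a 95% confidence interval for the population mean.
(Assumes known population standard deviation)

Answer: (97.6800, 108.3200)

Derivation:
Confidence level: 95%, α = 0.05
z_0.025 = 1.960
SE = σ/√n = 19/√49 = 2.7143
Margin of error = 1.960 × 2.7143 = 5.3200
CI: x̄ ± margin = 103 ± 5.3200
CI: (97.6800, 108.3200)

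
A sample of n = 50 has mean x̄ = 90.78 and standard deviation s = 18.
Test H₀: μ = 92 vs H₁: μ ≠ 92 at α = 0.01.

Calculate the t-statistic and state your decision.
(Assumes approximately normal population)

df = n - 1 = 49
SE = s/√n = 18/√50 = 2.5456
t = (x̄ - μ₀)/SE = (90.78 - 92)/2.5456 = -0.4793
Critical value: t_{0.005,49} = ±2.680
p-value ≈ 0.6339
Decision: fail to reject H₀

Answer: t = -0.4793, fail to reject H₀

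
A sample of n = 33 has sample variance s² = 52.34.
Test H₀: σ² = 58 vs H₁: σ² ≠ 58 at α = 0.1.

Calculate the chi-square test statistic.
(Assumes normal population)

Answer: χ² = 28.8772, fail to reject H₀

Derivation:
df = n - 1 = 32
χ² = (n-1)s²/σ₀² = 32×52.34/58 = 28.8772
Critical values: χ²_{0.95,32} = 20.072, χ²_{0.05,32} = 46.194
Rejection region: χ² < 20.072 or χ² > 46.194
Decision: fail to reject H₀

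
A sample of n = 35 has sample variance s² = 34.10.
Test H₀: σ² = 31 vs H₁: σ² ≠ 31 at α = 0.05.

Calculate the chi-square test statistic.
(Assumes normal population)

Answer: χ² = 37.4000, fail to reject H₀

Derivation:
df = n - 1 = 34
χ² = (n-1)s²/σ₀² = 34×34.10/31 = 37.4000
Critical values: χ²_{0.975,34} = 19.806, χ²_{0.025,34} = 51.966
Rejection region: χ² < 19.806 or χ² > 51.966
Decision: fail to reject H₀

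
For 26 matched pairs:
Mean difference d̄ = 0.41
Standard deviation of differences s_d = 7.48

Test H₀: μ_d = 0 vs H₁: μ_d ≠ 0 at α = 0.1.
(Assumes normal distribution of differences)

df = n - 1 = 25
SE = s_d/√n = 7.48/√26 = 1.4669
t = d̄/SE = 0.41/1.4669 = 0.2795
Critical value: t_{0.05,25} = ±1.708
p-value ≈ 0.7822
Decision: fail to reject H₀

Answer: t = 0.2795, fail to reject H₀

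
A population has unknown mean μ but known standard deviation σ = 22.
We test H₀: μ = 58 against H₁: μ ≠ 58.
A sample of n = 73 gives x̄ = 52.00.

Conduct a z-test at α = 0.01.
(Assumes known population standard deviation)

Standard error: SE = σ/√n = 22/√73 = 2.5749
z-statistic: z = (x̄ - μ₀)/SE = (52.00 - 58)/2.5749 = -2.3302
Critical value: ±2.576
p-value = 0.0198
Decision: fail to reject H₀

Answer: z = -2.3302, fail to reject H₀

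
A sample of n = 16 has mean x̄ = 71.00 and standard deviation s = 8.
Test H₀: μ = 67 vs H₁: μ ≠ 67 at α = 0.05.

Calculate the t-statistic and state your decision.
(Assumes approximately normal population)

Answer: t = 2.0000, fail to reject H₀

Derivation:
df = n - 1 = 15
SE = s/√n = 8/√16 = 2.0000
t = (x̄ - μ₀)/SE = (71.00 - 67)/2.0000 = 2.0000
Critical value: t_{0.025,15} = ±2.131
p-value ≈ 0.0639
Decision: fail to reject H₀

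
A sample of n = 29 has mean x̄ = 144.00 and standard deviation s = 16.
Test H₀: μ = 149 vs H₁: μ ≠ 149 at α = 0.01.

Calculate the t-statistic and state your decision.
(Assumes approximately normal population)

Answer: t = -1.6829, fail to reject H₀

Derivation:
df = n - 1 = 28
SE = s/√n = 16/√29 = 2.9711
t = (x̄ - μ₀)/SE = (144.00 - 149)/2.9711 = -1.6829
Critical value: t_{0.005,28} = ±2.763
p-value ≈ 0.1035
Decision: fail to reject H₀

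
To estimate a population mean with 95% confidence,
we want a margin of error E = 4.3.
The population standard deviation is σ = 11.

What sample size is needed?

z_0.025 = 1.960
n = (z×σ/E)² = (1.960×11/4.3)²
n = 25.1397
Round up: n = 26

Answer: n = 26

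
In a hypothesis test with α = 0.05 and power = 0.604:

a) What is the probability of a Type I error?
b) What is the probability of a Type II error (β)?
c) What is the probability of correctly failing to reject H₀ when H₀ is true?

Answer: a) 0.05, b) 0.396, c) 0.95

Derivation:
a) Type I error probability = α = 0.05
b) Power = P(reject H₀ | H₁ true) = 1 - β = 0.604, so Type II error probability = β = 1 - Power = 0.396
c) P(fail to reject H₀ | H₀ true) = 1 - α = 0.95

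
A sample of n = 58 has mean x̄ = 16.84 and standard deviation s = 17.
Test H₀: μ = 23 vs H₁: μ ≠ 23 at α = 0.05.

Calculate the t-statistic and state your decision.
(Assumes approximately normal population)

df = n - 1 = 57
SE = s/√n = 17/√58 = 2.2322
t = (x̄ - μ₀)/SE = (16.84 - 23)/2.2322 = -2.7596
Critical value: t_{0.025,57} = ±2.002
p-value ≈ 0.0078
Decision: reject H₀

Answer: t = -2.7596, reject H₀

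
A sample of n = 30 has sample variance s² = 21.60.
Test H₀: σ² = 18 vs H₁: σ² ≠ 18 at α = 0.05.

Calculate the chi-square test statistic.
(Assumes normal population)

df = n - 1 = 29
χ² = (n-1)s²/σ₀² = 29×21.60/18 = 34.8000
Critical values: χ²_{0.975,29} = 16.047, χ²_{0.025,29} = 45.722
Rejection region: χ² < 16.047 or χ² > 45.722
Decision: fail to reject H₀

Answer: χ² = 34.8000, fail to reject H₀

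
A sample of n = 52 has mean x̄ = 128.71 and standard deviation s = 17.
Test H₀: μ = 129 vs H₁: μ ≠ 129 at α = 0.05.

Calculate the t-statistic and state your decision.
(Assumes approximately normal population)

df = n - 1 = 51
SE = s/√n = 17/√52 = 2.3575
t = (x̄ - μ₀)/SE = (128.71 - 129)/2.3575 = -0.1230
Critical value: t_{0.025,51} = ±2.008
p-value ≈ 0.9026
Decision: fail to reject H₀

Answer: t = -0.1230, fail to reject H₀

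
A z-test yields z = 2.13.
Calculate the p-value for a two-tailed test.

For z = 2.13:
p = 2×P(Z > |2.13|) = 2×(1 - Φ(2.13)) = 0.0332

Answer: p-value ≈ 0.0332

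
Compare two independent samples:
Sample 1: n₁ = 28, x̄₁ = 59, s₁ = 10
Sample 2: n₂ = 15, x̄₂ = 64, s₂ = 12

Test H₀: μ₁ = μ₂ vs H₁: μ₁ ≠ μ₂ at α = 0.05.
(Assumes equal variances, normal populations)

Pooled variance: s²_p = [27×10² + 14×12²]/(41) = 115.0244
s_p = 10.7249
SE = s_p×√(1/n₁ + 1/n₂) = 10.7249×√(1/28 + 1/15) = 3.4316
t = (x̄₁ - x̄₂)/SE = (59 - 64)/3.4316 = -1.4570
df = 41, t-critical = ±2.020
Decision: fail to reject H₀

Answer: t = -1.4570, fail to reject H₀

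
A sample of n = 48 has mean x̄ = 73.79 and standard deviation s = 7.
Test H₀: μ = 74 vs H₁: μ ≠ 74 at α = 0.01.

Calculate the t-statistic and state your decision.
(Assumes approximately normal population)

df = n - 1 = 47
SE = s/√n = 7/√48 = 1.0104
t = (x̄ - μ₀)/SE = (73.79 - 74)/1.0104 = -0.2078
Critical value: t_{0.005,47} = ±2.685
p-value ≈ 0.8363
Decision: fail to reject H₀

Answer: t = -0.2078, fail to reject H₀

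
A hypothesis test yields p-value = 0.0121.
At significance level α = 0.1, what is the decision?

Compare p-value to α:
0.0121 < 0.1
Decision: reject H₀

Answer: reject H₀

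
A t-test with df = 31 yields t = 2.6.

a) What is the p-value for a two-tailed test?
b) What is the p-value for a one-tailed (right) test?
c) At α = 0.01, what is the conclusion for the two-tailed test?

Answer: a) 0.0142, b) 0.0071, c) fail to reject H₀

Derivation:
Using t-distribution with df = 31:
a) Two-tailed: p = 2×P(T > 2.6) = 0.0142
b) One-tailed: p = P(T > 2.6) = 0.0071
c) 0.0142 ≥ 0.01, fail to reject H₀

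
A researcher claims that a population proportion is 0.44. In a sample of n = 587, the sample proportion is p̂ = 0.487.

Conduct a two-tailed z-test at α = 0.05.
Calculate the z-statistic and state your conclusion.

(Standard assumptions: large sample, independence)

H₀: p = 0.44, H₁: p ≠ 0.44
Standard error: SE = √(p₀(1-p₀)/n) = √(0.44×0.56/587) = 0.020488
z-statistic: z = (p̂ - p₀)/SE = (0.487 - 0.44)/0.020488 = 2.2940
Critical value: z_0.025 = ±1.960
p-value = 0.0218
Decision: reject H₀ at α = 0.05

Answer: z = 2.2940, reject H₀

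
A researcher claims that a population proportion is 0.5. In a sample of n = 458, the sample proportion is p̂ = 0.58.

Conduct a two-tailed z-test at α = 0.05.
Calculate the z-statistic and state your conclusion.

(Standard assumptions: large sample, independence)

Answer: z = 3.4242, reject H₀

Derivation:
H₀: p = 0.5, H₁: p ≠ 0.5
Standard error: SE = √(p₀(1-p₀)/n) = √(0.5×0.5/458) = 0.023363
z-statistic: z = (p̂ - p₀)/SE = (0.58 - 0.5)/0.023363 = 3.4242
Critical value: z_0.025 = ±1.960
p-value = 0.0006
Decision: reject H₀ at α = 0.05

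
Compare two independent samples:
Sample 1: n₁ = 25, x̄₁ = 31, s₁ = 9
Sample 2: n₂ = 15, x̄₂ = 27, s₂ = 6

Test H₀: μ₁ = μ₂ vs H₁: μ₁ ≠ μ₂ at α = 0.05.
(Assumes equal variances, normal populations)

Pooled variance: s²_p = [24×9² + 14×6²]/(38) = 64.4211
s_p = 8.0263
SE = s_p×√(1/n₁ + 1/n₂) = 8.0263×√(1/25 + 1/15) = 2.6214
t = (x̄₁ - x̄₂)/SE = (31 - 27)/2.6214 = 1.5259
df = 38, t-critical = ±2.024
Decision: fail to reject H₀

Answer: t = 1.5259, fail to reject H₀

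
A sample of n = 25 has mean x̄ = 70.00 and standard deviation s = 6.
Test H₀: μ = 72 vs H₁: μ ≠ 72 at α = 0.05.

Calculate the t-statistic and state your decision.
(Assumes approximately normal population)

Answer: t = -1.6667, fail to reject H₀

Derivation:
df = n - 1 = 24
SE = s/√n = 6/√25 = 1.2000
t = (x̄ - μ₀)/SE = (70.00 - 72)/1.2000 = -1.6667
Critical value: t_{0.025,24} = ±2.064
p-value ≈ 0.1086
Decision: fail to reject H₀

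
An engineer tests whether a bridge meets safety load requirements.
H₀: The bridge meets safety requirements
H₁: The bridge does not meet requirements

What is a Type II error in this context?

A Type I error (probability α) occurs when we reject a true H₀.
A Type II error (probability β) occurs when we fail to reject a false H₀.

Answer: Declaring an unsafe bridge to be safe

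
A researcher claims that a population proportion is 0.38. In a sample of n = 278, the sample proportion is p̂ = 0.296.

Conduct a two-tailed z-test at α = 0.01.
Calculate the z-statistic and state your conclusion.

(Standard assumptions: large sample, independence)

H₀: p = 0.38, H₁: p ≠ 0.38
Standard error: SE = √(p₀(1-p₀)/n) = √(0.38×0.62/278) = 0.029112
z-statistic: z = (p̂ - p₀)/SE = (0.296 - 0.38)/0.029112 = -2.8854
Critical value: z_0.005 = ±2.576
p-value = 0.0039
Decision: reject H₀ at α = 0.01

Answer: z = -2.8854, reject H₀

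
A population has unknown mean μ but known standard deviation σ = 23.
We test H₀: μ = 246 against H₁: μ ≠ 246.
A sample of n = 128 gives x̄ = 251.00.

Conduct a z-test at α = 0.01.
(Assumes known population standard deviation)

Answer: z = 2.4595, fail to reject H₀

Derivation:
Standard error: SE = σ/√n = 23/√128 = 2.0329
z-statistic: z = (x̄ - μ₀)/SE = (251.00 - 246)/2.0329 = 2.4595
Critical value: ±2.576
p-value = 0.0139
Decision: fail to reject H₀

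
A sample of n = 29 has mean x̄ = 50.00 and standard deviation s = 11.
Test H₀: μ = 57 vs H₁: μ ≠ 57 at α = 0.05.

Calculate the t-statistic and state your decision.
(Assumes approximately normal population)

Answer: t = -3.4270, reject H₀

Derivation:
df = n - 1 = 28
SE = s/√n = 11/√29 = 2.0426
t = (x̄ - μ₀)/SE = (50.00 - 57)/2.0426 = -3.4270
Critical value: t_{0.025,28} = ±2.048
p-value ≈ 0.0019
Decision: reject H₀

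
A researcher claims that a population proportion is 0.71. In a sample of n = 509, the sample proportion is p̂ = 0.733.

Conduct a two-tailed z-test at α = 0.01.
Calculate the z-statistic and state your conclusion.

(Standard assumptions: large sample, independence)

H₀: p = 0.71, H₁: p ≠ 0.71
Standard error: SE = √(p₀(1-p₀)/n) = √(0.71×0.29/509) = 0.020113
z-statistic: z = (p̂ - p₀)/SE = (0.733 - 0.71)/0.020113 = 1.1435
Critical value: z_0.005 = ±2.576
p-value = 0.2528
Decision: fail to reject H₀ at α = 0.01

Answer: z = 1.1435, fail to reject H₀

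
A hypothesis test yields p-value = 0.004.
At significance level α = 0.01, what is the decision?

Compare p-value to α:
0.004 < 0.01
Decision: reject H₀

Answer: reject H₀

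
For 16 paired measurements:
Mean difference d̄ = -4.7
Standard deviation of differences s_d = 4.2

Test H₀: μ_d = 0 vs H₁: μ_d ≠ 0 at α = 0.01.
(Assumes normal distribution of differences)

Answer: t = -4.4762, reject H₀

Derivation:
df = n - 1 = 15
SE = s_d/√n = 4.2/√16 = 1.0500
t = d̄/SE = -4.7/1.0500 = -4.4762
Critical value: t_{0.005,15} = ±2.947
p-value ≈ 0.0004
Decision: reject H₀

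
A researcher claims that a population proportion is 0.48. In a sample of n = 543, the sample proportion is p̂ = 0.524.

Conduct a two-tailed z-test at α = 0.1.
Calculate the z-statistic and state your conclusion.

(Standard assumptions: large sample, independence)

H₀: p = 0.48, H₁: p ≠ 0.48
Standard error: SE = √(p₀(1-p₀)/n) = √(0.48×0.52/543) = 0.021440
z-statistic: z = (p̂ - p₀)/SE = (0.524 - 0.48)/0.021440 = 2.0522
Critical value: z_0.05 = ±1.645
p-value = 0.0402
Decision: reject H₀ at α = 0.1

Answer: z = 2.0522, reject H₀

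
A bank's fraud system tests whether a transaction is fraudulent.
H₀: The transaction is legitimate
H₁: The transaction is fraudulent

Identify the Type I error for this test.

Answer: Blocking a legitimate transaction as fraud

Derivation:
A Type I error (probability α) occurs when we reject a true H₀.
A Type II error (probability β) occurs when we fail to reject a false H₀.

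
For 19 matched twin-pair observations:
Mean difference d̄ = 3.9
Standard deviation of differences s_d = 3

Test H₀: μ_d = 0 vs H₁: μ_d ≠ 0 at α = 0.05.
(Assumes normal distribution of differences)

df = n - 1 = 18
SE = s_d/√n = 3/√19 = 0.6882
t = d̄/SE = 3.9/0.6882 = 5.6670
Critical value: t_{0.025,18} = ±2.101
p-value < 0.0001
Decision: reject H₀

Answer: t = 5.6670, reject H₀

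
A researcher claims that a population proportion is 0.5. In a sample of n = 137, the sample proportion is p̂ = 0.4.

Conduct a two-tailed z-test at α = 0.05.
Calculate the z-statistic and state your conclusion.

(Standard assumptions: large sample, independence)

H₀: p = 0.5, H₁: p ≠ 0.5
Standard error: SE = √(p₀(1-p₀)/n) = √(0.5×0.5/137) = 0.042718
z-statistic: z = (p̂ - p₀)/SE = (0.4 - 0.5)/0.042718 = -2.3409
Critical value: z_0.025 = ±1.960
p-value = 0.0192
Decision: reject H₀ at α = 0.05

Answer: z = -2.3409, reject H₀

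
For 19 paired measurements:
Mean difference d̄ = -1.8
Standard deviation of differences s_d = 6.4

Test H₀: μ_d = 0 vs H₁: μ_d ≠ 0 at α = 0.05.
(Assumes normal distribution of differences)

Answer: t = -1.2259, fail to reject H₀

Derivation:
df = n - 1 = 18
SE = s_d/√n = 6.4/√19 = 1.4683
t = d̄/SE = -1.8/1.4683 = -1.2259
Critical value: t_{0.025,18} = ±2.101
p-value ≈ 0.2360
Decision: fail to reject H₀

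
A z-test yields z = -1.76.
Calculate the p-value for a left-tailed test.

Answer: p-value ≈ 0.0392

Derivation:
For z = -1.76:
p = P(Z < -1.76) = Φ(-1.76) = 0.0392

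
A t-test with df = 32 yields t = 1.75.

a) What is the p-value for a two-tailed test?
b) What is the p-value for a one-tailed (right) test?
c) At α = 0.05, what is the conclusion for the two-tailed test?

Answer: a) 0.0897, b) 0.0449, c) fail to reject H₀

Derivation:
Using t-distribution with df = 32:
a) Two-tailed: p = 2×P(T > 1.75) = 0.0897
b) One-tailed: p = P(T > 1.75) = 0.0449
c) 0.0897 ≥ 0.05, fail to reject H₀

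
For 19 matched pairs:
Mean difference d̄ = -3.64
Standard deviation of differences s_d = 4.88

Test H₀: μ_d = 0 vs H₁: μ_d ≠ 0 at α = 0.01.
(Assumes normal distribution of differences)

Answer: t = -3.2515, reject H₀

Derivation:
df = n - 1 = 18
SE = s_d/√n = 4.88/√19 = 1.1195
t = d̄/SE = -3.64/1.1195 = -3.2515
Critical value: t_{0.005,18} = ±2.878
p-value ≈ 0.0044
Decision: reject H₀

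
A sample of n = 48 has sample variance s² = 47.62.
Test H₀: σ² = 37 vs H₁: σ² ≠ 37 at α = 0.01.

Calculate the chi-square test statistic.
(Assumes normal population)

Answer: χ² = 60.4903, fail to reject H₀

Derivation:
df = n - 1 = 47
χ² = (n-1)s²/σ₀² = 47×47.62/37 = 60.4903
Critical values: χ²_{0.995,47} = 25.775, χ²_{0.005,47} = 75.704
Rejection region: χ² < 25.775 or χ² > 75.704
Decision: fail to reject H₀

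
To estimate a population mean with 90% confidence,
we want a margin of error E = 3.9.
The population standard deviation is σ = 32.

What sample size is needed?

Answer: n = 183

Derivation:
z_0.05 = 1.645
n = (z×σ/E)² = (1.645×32/3.9)²
n = 182.1808
Round up: n = 183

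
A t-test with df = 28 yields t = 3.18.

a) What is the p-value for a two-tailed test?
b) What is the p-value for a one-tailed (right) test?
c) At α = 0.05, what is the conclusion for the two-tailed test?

Using t-distribution with df = 28:
a) Two-tailed: p = 2×P(T > 3.18) = 0.0036
b) One-tailed: p = P(T > 3.18) = 0.0018
c) 0.0036 < 0.05, reject H₀

Answer: a) 0.0036, b) 0.0018, c) reject H₀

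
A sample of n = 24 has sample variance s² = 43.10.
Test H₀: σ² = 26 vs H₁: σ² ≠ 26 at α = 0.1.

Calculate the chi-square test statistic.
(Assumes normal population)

df = n - 1 = 23
χ² = (n-1)s²/σ₀² = 23×43.10/26 = 38.1269
Critical values: χ²_{0.95,23} = 13.091, χ²_{0.05,23} = 35.172
Rejection region: χ² < 13.091 or χ² > 35.172
Decision: reject H₀

Answer: χ² = 38.1269, reject H₀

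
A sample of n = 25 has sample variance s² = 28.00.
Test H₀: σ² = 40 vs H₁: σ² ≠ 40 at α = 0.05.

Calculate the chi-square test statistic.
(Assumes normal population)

df = n - 1 = 24
χ² = (n-1)s²/σ₀² = 24×28.00/40 = 16.8000
Critical values: χ²_{0.975,24} = 12.401, χ²_{0.025,24} = 39.364
Rejection region: χ² < 12.401 or χ² > 39.364
Decision: fail to reject H₀

Answer: χ² = 16.8000, fail to reject H₀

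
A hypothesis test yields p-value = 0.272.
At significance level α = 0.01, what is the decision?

Compare p-value to α:
0.272 ≥ 0.01
Decision: fail to reject H₀

Answer: fail to reject H₀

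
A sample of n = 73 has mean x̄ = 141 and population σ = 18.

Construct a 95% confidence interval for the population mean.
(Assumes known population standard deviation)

Confidence level: 95%, α = 0.05
z_0.025 = 1.960
SE = σ/√n = 18/√73 = 2.1067
Margin of error = 1.960 × 2.1067 = 4.1291
CI: x̄ ± margin = 141 ± 4.1291
CI: (136.8709, 145.1291)

Answer: (136.8709, 145.1291)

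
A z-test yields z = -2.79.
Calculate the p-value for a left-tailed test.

Answer: p-value ≈ 0.0026

Derivation:
For z = -2.79:
p = P(Z < -2.79) = Φ(-2.79) = 0.0026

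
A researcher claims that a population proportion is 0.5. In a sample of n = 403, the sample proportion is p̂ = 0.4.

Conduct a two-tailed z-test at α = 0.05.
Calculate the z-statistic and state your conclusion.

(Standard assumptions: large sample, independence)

Answer: z = -4.0149, reject H₀

Derivation:
H₀: p = 0.5, H₁: p ≠ 0.5
Standard error: SE = √(p₀(1-p₀)/n) = √(0.5×0.5/403) = 0.024907
z-statistic: z = (p̂ - p₀)/SE = (0.4 - 0.5)/0.024907 = -4.0149
Critical value: z_0.025 = ±1.960
p-value = 0.0001
Decision: reject H₀ at α = 0.05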